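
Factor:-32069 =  - 32069^1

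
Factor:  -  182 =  - 2^1*7^1*13^1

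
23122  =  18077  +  5045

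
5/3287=5/3287 = 0.00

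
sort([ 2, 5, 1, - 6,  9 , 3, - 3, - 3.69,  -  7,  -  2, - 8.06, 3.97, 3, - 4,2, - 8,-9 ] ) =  [ - 9, - 8.06, - 8,-7, - 6, - 4, - 3.69, - 3, - 2,  1, 2, 2, 3, 3,3.97, 5, 9]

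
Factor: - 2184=- 2^3*3^1*7^1*13^1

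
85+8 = 93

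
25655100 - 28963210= -3308110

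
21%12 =9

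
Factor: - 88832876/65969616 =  - 2^( - 2 ) * 3^(  -  1 )*11^2*53^1*3463^1*1374367^ ( - 1)= - 22208219/16492404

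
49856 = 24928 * 2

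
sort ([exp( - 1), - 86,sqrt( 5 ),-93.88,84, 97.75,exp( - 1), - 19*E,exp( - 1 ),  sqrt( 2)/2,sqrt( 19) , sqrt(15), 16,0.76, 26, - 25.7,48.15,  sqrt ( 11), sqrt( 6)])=[  -  93.88, - 86, - 19 * E, - 25.7,exp(  -  1 ),exp( - 1 ), exp( - 1), sqrt ( 2)/2,0.76, sqrt(5),sqrt(6 ),  sqrt( 11 ),sqrt( 15),sqrt ( 19),16,26,  48.15 , 84,97.75 ]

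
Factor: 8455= 5^1*19^1*89^1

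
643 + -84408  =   - 83765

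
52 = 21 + 31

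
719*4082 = 2934958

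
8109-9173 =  - 1064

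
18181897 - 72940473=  - 54758576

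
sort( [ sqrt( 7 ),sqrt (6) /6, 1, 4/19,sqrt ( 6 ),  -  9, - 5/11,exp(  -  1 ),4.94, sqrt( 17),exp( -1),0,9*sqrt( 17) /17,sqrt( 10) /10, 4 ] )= [ - 9, - 5/11,  0,  4/19,sqrt(10) /10,  exp ( - 1 ),exp(- 1), sqrt (6) /6, 1, 9*sqrt( 17)/17,sqrt( 6 ) , sqrt(7), 4,sqrt( 17 ), 4.94]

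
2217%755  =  707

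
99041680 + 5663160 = 104704840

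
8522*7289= 62116858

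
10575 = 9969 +606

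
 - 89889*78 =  - 7011342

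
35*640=22400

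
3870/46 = 1935/23 = 84.13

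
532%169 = 25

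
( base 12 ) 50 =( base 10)60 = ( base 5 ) 220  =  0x3c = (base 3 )2020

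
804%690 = 114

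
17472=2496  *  7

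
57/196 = 57/196 = 0.29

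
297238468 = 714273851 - 417035383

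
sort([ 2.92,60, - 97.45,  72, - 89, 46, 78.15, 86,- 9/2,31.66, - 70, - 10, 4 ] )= [-97.45, - 89 ,- 70, - 10, - 9/2,  2.92,  4, 31.66, 46,60,  72 , 78.15, 86 ] 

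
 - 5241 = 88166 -93407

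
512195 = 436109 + 76086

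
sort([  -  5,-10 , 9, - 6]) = [-10  ,-6, - 5,9]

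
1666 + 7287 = 8953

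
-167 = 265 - 432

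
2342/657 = 2342/657 = 3.56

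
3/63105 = 1/21035 = 0.00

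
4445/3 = 4445/3 = 1481.67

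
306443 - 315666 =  - 9223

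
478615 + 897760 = 1376375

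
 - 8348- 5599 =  - 13947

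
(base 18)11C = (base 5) 2404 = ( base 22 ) G2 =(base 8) 542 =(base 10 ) 354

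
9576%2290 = 416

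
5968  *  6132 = 36595776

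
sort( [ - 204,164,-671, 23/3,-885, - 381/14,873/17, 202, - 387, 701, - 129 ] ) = [ - 885,- 671, - 387,-204, -129, - 381/14, 23/3,873/17,  164, 202, 701]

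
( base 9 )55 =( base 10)50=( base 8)62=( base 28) 1M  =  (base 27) 1n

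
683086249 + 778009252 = 1461095501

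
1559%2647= 1559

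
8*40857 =326856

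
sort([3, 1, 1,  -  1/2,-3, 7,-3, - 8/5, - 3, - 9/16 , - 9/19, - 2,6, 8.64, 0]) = [ - 3,-3, - 3,  -  2, - 8/5,-9/16,- 1/2 ,-9/19,  0,1, 1,  3 , 6,  7, 8.64]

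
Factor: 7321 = 7321^1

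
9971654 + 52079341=62050995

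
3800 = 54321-50521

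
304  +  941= 1245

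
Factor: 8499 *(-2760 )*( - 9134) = 214258430160 = 2^4*3^2*5^1*23^1 * 2833^1*4567^1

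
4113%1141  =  690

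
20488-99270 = -78782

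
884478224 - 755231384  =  129246840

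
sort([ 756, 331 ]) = [331, 756 ]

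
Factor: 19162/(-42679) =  - 22/49  =  - 2^1*7^( - 2 )*11^1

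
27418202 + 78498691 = 105916893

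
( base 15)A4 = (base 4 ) 2122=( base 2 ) 10011010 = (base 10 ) 154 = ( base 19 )82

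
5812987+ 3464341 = 9277328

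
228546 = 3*76182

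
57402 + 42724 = 100126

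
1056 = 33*32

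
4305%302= 77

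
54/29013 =18/9671 =0.00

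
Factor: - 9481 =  - 19^1*499^1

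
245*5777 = 1415365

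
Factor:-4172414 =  - 2^1* 31^1*173^1*389^1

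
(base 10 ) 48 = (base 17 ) 2e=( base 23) 22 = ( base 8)60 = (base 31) 1h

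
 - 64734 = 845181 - 909915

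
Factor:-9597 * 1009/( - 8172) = 3227791/2724=   2^( - 2) * 3^( - 1)*7^1 * 227^( - 1) * 457^1 * 1009^1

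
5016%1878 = 1260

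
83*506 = 41998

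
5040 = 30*168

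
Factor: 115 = 5^1*23^1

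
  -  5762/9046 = -2881/4523=-0.64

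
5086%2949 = 2137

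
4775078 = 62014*77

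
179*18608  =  3330832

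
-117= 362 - 479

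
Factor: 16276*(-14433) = - 234911508 = - 2^2*3^1*13^1*17^1 * 283^1*313^1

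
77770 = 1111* 70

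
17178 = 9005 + 8173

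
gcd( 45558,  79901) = 1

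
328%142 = 44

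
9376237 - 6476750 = 2899487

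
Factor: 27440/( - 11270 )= - 56/23 = - 2^3*7^1*23^( - 1 )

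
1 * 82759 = 82759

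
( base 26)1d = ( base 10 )39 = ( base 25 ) 1E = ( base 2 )100111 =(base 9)43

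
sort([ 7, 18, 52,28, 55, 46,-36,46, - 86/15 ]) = [-36, - 86/15,  7,  18,28, 46,46, 52, 55]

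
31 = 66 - 35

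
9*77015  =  693135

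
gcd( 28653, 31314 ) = 3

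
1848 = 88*21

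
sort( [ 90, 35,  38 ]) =[ 35,38,90 ] 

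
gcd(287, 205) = 41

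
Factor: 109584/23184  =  761/161 = 7^(- 1 ) * 23^( -1)*761^1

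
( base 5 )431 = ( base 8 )164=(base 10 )116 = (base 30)3Q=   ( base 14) 84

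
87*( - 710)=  - 61770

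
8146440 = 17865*456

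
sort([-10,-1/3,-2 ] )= [-10,-2, - 1/3]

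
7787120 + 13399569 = 21186689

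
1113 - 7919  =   - 6806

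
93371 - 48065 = 45306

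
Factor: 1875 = 3^1*5^4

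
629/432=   629/432 = 1.46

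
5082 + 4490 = 9572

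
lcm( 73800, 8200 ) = 73800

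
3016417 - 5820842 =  - 2804425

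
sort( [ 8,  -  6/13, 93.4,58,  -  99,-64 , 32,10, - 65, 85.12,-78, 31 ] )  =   [-99, - 78, - 65,-64, - 6/13,8 , 10 , 31, 32, 58, 85.12,93.4 ] 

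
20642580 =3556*5805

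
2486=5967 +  - 3481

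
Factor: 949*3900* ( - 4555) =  - 16858510500 = - 2^2*3^1*5^3*13^2*73^1*911^1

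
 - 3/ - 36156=1/12052  =  0.00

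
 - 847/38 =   -  23 + 27/38 = - 22.29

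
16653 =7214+9439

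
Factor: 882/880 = 441/440=2^(-3)*3^2* 5^( - 1)*7^2*11^(-1 )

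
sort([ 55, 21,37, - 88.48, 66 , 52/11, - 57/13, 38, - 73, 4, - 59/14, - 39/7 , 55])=[ - 88.48 ,-73, - 39/7, - 57/13, - 59/14,4, 52/11,21 , 37 , 38, 55, 55 , 66 ] 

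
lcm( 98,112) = 784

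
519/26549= 519/26549 = 0.02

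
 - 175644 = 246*( - 714)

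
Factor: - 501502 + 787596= 286094= 2^1*53^1*2699^1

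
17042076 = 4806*3546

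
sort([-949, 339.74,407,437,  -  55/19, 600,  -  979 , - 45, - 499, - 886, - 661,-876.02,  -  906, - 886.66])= [  -  979,  -  949, - 906,  -  886.66,-886,-876.02, - 661, - 499, - 45,-55/19, 339.74, 407,437, 600]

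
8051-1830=6221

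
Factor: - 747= -3^2*83^1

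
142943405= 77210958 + 65732447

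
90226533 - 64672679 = 25553854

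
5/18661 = 5/18661 = 0.00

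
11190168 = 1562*7164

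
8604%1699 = 109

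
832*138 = 114816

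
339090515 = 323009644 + 16080871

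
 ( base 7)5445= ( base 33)1pu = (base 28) 2dc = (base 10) 1944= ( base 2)11110011000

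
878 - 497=381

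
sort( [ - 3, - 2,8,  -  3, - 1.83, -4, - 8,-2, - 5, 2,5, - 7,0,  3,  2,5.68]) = [ - 8, - 7,-5,- 4, - 3, - 3, - 2, -2,-1.83,0,2,2,  3 , 5,5.68, 8]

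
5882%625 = 257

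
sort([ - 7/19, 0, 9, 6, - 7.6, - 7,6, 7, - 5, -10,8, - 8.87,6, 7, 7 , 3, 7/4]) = [  -  10, - 8.87 ,-7.6, - 7,  -  5,  -  7/19,0, 7/4,3, 6, 6,  6 , 7,7,  7,8,  9]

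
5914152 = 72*82141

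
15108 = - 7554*( - 2 ) 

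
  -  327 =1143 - 1470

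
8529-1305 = 7224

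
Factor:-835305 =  -3^1*5^1*233^1*239^1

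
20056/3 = 20056/3 = 6685.33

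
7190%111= 86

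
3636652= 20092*181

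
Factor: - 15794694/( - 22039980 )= 2632449/3673330= 2^( - 1)*3^1*5^( - 1 )*23^( - 1)*743^1 * 1181^1*15971^( - 1 ) 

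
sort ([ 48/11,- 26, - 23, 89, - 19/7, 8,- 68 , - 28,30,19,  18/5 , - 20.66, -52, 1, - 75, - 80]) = [ -80, - 75, - 68, - 52, - 28  ,-26 , - 23, -20.66 ,-19/7 , 1,  18/5,48/11, 8 , 19, 30,89] 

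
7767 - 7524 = 243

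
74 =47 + 27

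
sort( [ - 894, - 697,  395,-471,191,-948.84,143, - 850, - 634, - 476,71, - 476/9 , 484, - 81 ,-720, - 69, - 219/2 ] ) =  [ - 948.84, - 894, - 850, - 720, - 697, - 634, - 476, - 471,  -  219/2, - 81, - 69, - 476/9,71,143, 191, 395,484 ] 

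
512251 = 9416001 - 8903750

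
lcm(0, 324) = 0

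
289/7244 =289/7244 = 0.04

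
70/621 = 70/621= 0.11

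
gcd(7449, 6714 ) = 3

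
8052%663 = 96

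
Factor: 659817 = 3^2*167^1* 439^1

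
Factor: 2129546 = 2^1*59^1*18047^1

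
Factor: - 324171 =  - 3^2*181^1*199^1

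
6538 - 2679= 3859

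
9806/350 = 4903/175=28.02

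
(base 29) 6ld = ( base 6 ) 42124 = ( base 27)7KP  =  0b1011000100100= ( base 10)5668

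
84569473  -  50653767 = 33915706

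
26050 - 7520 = 18530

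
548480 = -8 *(  -  68560) 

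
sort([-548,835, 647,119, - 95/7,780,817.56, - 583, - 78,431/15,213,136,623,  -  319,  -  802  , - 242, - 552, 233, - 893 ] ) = [ - 893,- 802 , - 583, - 552, - 548, - 319, - 242, - 78, - 95/7, 431/15,119,136,213,233, 623, 647,  780, 817.56,835] 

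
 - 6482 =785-7267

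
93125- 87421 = 5704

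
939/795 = 313/265 = 1.18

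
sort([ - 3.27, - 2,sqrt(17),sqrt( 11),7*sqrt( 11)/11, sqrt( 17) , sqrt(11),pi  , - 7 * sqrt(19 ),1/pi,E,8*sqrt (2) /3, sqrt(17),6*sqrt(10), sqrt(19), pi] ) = [ - 7*sqrt(19 ), - 3.27, - 2,1/pi, 7 * sqrt ( 11)/11,E,pi,pi, sqrt( 11 ), sqrt( 11 ),8*sqrt( 2 )/3,sqrt( 17 ),sqrt ( 17 ),sqrt( 17 )  ,  sqrt ( 19 ),6*sqrt ( 10)] 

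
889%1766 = 889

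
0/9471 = 0 =0.00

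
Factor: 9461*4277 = 7^1*13^1 * 47^1*9461^1 = 40464697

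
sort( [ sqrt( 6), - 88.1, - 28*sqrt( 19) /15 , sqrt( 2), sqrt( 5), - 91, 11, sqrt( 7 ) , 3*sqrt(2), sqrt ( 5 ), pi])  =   [-91, - 88.1,- 28*sqrt( 19 )/15, sqrt(2), sqrt(5) , sqrt(5), sqrt( 6), sqrt( 7 ), pi,  3*sqrt( 2) , 11 ]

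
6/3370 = 3/1685 = 0.00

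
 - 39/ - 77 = 39/77 = 0.51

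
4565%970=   685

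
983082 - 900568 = 82514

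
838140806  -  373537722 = 464603084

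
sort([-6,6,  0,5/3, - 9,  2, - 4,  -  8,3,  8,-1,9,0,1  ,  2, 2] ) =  [ - 9,-8, - 6, - 4, - 1,0, 0, 1,5/3,2,2, 2,3,6,8,9]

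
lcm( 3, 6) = 6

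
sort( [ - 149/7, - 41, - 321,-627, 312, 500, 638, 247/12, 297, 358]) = [ - 627, - 321, -41, - 149/7,247/12, 297, 312 , 358,500, 638 ] 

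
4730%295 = 10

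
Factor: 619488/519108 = 2^3*3^3*181^(-1) = 216/181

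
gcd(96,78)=6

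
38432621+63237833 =101670454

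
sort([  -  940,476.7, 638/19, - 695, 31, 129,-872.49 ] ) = [ - 940, - 872.49,- 695,31, 638/19,  129,476.7]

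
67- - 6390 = 6457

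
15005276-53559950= -38554674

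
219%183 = 36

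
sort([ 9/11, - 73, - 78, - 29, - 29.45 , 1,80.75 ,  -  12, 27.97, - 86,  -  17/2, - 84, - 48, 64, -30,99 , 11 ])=[ - 86, - 84, - 78 ,  -  73, - 48,-30 ,-29.45, - 29, - 12, - 17/2, 9/11,1,11,27.97 , 64,80.75,99]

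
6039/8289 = 671/921 = 0.73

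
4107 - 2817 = 1290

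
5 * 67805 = 339025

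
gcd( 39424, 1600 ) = 64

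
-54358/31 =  - 1754 + 16/31 = - 1753.48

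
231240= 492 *470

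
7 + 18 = 25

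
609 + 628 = 1237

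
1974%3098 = 1974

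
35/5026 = 5/718 = 0.01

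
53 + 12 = 65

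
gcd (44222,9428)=2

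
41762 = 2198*19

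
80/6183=80/6183 = 0.01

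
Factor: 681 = 3^1*227^1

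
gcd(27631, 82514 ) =1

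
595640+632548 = 1228188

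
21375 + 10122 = 31497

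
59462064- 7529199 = 51932865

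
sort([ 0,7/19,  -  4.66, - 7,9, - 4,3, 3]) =[-7 , - 4.66 , - 4,0, 7/19, 3 , 3, 9]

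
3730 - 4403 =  - 673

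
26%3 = 2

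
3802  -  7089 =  - 3287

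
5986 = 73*82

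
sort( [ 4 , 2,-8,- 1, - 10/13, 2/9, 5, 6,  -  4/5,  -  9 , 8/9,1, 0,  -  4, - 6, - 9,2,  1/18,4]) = [ - 9, - 9, - 8, - 6,-4 , - 1, - 4/5, - 10/13, 0 , 1/18,2/9, 8/9,1, 2 , 2, 4, 4,  5, 6 ]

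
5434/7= 5434/7 = 776.29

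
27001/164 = 164 + 105/164 = 164.64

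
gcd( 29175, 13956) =3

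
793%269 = 255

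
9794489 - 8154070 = 1640419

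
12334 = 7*1762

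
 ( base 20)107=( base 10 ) 407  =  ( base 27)F2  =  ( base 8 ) 627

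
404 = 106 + 298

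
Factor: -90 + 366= 2^2*3^1*23^1 = 276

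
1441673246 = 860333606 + 581339640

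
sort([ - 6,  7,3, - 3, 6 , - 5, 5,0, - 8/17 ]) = [ - 6, - 5, - 3, -8/17, 0, 3,5, 6  ,  7 ] 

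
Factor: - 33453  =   -3^4*7^1*59^1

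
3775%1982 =1793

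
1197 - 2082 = -885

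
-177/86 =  - 3 + 81/86 = - 2.06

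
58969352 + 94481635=153450987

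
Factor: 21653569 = 7^1*709^1*4363^1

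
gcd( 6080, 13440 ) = 320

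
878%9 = 5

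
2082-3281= - 1199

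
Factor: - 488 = -2^3*61^1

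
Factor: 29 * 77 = 7^1 * 11^1 * 29^1 = 2233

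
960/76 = 12+12/19=12.63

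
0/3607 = 0  =  0.00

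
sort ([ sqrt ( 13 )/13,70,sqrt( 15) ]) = [ sqrt (13)/13 , sqrt(15),70 ] 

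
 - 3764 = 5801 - 9565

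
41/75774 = 41/75774 = 0.00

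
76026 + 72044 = 148070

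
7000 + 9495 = 16495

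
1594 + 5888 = 7482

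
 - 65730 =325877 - 391607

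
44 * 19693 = 866492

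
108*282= 30456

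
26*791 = 20566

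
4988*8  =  39904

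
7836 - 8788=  -952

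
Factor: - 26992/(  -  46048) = 2^(  -  1)*7^1*241^1*1439^( - 1) = 1687/2878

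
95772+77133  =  172905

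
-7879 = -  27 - 7852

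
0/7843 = 0 = 0.00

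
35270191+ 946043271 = 981313462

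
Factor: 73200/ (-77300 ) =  - 2^2*3^1*61^1*773^ ( - 1) = - 732/773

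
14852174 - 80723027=- 65870853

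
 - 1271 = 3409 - 4680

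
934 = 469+465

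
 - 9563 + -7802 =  - 17365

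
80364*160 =12858240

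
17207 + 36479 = 53686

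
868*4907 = 4259276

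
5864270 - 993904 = 4870366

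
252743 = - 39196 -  - 291939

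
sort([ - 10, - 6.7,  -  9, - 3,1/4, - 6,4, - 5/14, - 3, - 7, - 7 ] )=[ - 10, - 9, - 7, - 7,- 6.7, - 6, - 3, - 3, - 5/14,1/4 , 4]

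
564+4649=5213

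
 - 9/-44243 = 9/44243  =  0.00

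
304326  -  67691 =236635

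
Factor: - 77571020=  - 2^2*5^1 * 463^1*8377^1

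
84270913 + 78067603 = 162338516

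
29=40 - 11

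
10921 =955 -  - 9966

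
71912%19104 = 14600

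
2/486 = 1/243 = 0.00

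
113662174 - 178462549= -64800375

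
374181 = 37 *10113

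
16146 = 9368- - 6778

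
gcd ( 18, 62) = 2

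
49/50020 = 49/50020 = 0.00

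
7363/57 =129 + 10/57= 129.18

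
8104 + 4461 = 12565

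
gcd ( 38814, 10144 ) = 2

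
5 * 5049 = 25245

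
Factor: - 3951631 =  - 139^1*28429^1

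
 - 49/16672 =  - 1 + 16623/16672  =  - 0.00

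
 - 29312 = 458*(-64)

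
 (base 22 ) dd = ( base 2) 100101011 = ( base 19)FE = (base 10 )299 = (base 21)e5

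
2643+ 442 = 3085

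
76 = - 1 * (-76)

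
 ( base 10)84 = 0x54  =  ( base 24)3c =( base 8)124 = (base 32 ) 2k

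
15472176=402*38488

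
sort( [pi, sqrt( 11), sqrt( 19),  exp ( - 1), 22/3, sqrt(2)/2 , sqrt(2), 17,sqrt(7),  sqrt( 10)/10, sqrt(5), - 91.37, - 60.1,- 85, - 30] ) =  [ - 91.37, - 85, - 60.1, - 30,  sqrt( 10)/10,exp( - 1 ) , sqrt( 2)/2,sqrt(2),  sqrt(5), sqrt(7 ), pi,sqrt( 11), sqrt( 19), 22/3, 17]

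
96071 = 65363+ 30708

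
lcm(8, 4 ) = 8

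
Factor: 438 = 2^1 * 3^1* 73^1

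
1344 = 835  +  509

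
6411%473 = 262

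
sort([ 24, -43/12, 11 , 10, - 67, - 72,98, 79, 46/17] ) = [  -  72, -67, - 43/12, 46/17,  10,11, 24, 79, 98 ] 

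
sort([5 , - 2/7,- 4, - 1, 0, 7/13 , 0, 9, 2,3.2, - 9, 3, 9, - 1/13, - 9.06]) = [  -  9.06, - 9 , - 4, -1, - 2/7, - 1/13,0, 0, 7/13, 2,3, 3.2,5,9, 9]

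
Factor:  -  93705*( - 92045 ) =3^1*5^2 * 41^1*449^1*6247^1 = 8625076725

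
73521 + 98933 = 172454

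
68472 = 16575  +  51897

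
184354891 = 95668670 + 88686221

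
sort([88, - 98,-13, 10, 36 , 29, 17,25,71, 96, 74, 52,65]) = [ - 98,-13, 10,  17, 25, 29,36 , 52,65,71 , 74, 88,  96]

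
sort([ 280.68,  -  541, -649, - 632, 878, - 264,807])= [ - 649, - 632, - 541, - 264, 280.68, 807, 878 ]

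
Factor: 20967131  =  109^1*149^1*1291^1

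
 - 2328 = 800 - 3128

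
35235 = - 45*(-783)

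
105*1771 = 185955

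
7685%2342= 659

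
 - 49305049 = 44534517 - 93839566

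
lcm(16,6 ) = 48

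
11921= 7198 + 4723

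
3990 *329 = 1312710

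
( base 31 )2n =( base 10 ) 85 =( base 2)1010101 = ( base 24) 3d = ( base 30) 2P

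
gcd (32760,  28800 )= 360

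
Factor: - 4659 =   -  3^1*1553^1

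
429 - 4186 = - 3757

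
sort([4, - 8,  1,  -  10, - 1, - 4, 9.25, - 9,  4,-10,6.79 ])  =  [ - 10, - 10, - 9,- 8 ,- 4, - 1, 1, 4, 4, 6.79 , 9.25]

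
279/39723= 93/13241 = 0.01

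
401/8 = 401/8= 50.12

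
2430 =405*6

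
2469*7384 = 18231096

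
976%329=318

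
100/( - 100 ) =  - 1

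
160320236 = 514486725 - 354166489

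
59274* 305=18078570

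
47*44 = 2068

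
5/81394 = 5/81394   =  0.00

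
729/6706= 729/6706 =0.11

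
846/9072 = 47/504 = 0.09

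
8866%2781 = 523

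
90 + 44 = 134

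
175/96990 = 35/19398 = 0.00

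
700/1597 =700/1597 = 0.44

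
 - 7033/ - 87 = 80 + 73/87=80.84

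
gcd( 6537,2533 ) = 1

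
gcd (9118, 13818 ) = 94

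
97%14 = 13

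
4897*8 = 39176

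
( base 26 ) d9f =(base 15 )2A27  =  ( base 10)9037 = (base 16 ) 234D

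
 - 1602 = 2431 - 4033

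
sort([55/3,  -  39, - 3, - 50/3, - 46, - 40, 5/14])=[ - 46, - 40, - 39, - 50/3, - 3, 5/14, 55/3 ]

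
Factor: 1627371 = 3^5*37^1*181^1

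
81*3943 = 319383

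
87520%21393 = 1948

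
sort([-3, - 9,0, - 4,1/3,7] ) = [ - 9,-4,- 3,0, 1/3,7]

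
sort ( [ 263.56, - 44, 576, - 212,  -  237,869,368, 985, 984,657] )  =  [ - 237, - 212,-44,263.56,368,  576, 657, 869, 984, 985 ] 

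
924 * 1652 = 1526448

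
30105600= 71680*420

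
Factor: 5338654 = 2^1*2669327^1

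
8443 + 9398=17841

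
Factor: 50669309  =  829^1 * 61121^1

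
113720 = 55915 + 57805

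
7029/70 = 100+29/70 = 100.41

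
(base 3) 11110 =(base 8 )170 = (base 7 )231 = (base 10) 120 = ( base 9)143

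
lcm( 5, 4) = 20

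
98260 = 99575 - 1315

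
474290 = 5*94858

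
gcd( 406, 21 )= 7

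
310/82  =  155/41= 3.78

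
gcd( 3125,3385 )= 5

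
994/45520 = 497/22760 =0.02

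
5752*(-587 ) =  - 3376424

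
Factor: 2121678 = 2^1*3^2*13^1 * 9067^1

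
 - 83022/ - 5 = 83022/5= 16604.40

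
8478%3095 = 2288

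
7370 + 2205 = 9575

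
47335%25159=22176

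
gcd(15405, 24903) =3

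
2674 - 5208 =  - 2534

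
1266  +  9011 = 10277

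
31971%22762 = 9209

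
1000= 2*500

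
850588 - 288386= 562202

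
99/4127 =99/4127 = 0.02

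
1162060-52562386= -51400326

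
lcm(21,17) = 357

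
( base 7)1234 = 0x1D2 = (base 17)1a7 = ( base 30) fg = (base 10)466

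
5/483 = 5/483 = 0.01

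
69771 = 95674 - 25903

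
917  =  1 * 917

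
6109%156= 25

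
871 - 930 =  - 59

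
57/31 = 1  +  26/31 = 1.84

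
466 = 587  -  121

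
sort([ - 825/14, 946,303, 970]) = [-825/14,  303, 946,970] 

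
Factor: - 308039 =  - 23^1* 59^1*227^1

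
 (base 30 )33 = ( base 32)2T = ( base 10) 93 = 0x5d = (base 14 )69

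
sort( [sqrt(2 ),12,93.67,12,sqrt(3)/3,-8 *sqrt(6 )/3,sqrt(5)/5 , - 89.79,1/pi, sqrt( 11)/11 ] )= [ - 89.79, - 8*sqrt( 6)/3,  sqrt(11)/11,  1/pi,sqrt( 5)/5, sqrt( 3 )/3,sqrt( 2),12, 12, 93.67 ] 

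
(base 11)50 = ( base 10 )55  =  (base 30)1p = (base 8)67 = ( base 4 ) 313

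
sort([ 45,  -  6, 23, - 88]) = [ - 88, - 6,23, 45 ]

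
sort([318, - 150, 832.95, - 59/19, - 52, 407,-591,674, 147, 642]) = [ - 591, - 150, - 52, - 59/19, 147, 318, 407, 642,674,832.95 ]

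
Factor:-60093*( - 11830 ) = 710900190 = 2^1*3^2*5^1*7^1*11^1*13^2*607^1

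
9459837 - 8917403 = 542434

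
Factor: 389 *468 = 2^2*3^2*13^1*389^1 = 182052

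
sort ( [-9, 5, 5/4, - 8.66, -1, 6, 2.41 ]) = [ - 9 , - 8.66, - 1, 5/4,2.41, 5,  6 ] 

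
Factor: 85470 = 2^1*3^1*5^1*7^1*11^1  *  37^1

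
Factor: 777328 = 2^4*19^1*2557^1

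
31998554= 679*47126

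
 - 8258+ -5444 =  - 13702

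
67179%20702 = 5073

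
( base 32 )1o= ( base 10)56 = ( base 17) 35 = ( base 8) 70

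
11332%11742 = 11332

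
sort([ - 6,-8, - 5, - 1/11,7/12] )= [ - 8, - 6, - 5, - 1/11,7/12] 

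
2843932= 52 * 54691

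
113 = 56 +57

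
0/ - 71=0/1 = -0.00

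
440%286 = 154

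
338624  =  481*704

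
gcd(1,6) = 1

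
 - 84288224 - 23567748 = -107855972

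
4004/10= 400 + 2/5 = 400.40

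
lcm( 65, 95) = 1235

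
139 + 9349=9488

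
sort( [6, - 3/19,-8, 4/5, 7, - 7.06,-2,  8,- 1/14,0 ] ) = [ - 8, - 7.06,  -  2,-3/19,-1/14,0,4/5, 6,7, 8] 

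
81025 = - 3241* ( - 25 ) 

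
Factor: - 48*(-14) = 2^5*3^1*7^1  =  672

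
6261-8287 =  - 2026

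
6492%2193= 2106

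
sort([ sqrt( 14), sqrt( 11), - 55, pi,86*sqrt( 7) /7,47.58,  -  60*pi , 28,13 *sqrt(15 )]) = [ - 60*pi,  -  55, pi,sqrt( 11), sqrt(14),28,86 *sqrt( 7 )/7, 47.58,13 *sqrt(15 ) ] 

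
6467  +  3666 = 10133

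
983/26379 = 983/26379 = 0.04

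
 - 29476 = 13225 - 42701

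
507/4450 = 507/4450 = 0.11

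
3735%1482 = 771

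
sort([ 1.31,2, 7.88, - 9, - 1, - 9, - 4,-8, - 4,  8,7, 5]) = [  -  9,-9, - 8, - 4,  -  4, - 1,1.31,2,5,7,7.88,8]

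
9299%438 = 101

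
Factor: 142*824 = 117008 = 2^4 * 71^1*103^1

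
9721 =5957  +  3764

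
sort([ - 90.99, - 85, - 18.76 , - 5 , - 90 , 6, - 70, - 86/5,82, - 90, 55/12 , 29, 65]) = [ - 90.99 , - 90,-90, - 85, - 70, - 18.76, - 86/5,  -  5, 55/12, 6,29,  65 , 82 ]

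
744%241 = 21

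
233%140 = 93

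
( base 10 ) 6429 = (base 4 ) 1210131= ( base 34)5j3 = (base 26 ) 9D7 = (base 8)14435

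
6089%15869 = 6089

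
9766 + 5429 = 15195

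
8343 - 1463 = 6880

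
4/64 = 1/16 = 0.06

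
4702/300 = 15 + 101/150=15.67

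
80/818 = 40/409 = 0.10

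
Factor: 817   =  19^1*43^1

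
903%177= 18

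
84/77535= 28/25845 = 0.00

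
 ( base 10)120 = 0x78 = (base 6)320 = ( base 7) 231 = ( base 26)4g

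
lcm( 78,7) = 546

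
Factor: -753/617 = - 3^1*251^1*617^ ( - 1)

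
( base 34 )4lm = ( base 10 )5360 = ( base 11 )4033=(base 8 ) 12360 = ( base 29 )6AO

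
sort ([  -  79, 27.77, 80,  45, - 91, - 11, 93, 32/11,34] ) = [-91, - 79, - 11, 32/11, 27.77,34,45,80, 93]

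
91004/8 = 22751/2 = 11375.50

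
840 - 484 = 356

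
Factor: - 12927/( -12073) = 3^1 * 31^1 *139^1 * 12073^( - 1)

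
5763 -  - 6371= 12134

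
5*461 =2305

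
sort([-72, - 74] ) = [ -74, - 72] 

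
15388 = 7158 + 8230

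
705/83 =8 + 41/83 = 8.49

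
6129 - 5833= 296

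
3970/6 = 661 + 2/3 = 661.67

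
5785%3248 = 2537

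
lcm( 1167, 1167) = 1167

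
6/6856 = 3/3428= 0.00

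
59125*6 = 354750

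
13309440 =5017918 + 8291522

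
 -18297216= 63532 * ( - 288 )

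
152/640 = 19/80 = 0.24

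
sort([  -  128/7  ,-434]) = [  -  434, - 128/7 ] 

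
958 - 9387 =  -8429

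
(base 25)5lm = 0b111001011000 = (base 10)3672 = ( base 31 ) 3PE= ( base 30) 42c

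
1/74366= 1/74366 = 0.00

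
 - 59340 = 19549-78889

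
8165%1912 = 517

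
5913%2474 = 965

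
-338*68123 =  - 23025574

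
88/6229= 88/6229 = 0.01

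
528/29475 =176/9825= 0.02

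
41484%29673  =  11811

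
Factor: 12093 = 3^1*29^1 * 139^1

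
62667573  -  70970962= -8303389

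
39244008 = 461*85128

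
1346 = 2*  673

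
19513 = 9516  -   - 9997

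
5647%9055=5647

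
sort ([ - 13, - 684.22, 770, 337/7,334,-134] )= [ - 684.22, - 134, - 13,337/7,  334,  770]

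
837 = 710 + 127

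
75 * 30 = 2250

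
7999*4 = 31996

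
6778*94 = 637132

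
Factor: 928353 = 3^1*17^1*109^1*167^1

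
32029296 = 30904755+1124541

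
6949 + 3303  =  10252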